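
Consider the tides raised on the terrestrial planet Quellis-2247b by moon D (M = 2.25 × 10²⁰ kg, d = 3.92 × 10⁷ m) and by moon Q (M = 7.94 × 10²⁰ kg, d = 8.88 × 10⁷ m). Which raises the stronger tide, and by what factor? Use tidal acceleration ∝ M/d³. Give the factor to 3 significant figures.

Moon D, by a factor of ≈ 3.29

Tidal acceleration ∝ M/d³, so compare M/d³ for each.
Moon D: (2.25 × 10²⁰) / (3.92 × 10⁷)³ = 3.735 × 10⁻³
Moon Q: (7.94 × 10²⁰) / (8.88 × 10⁷)³ = 1.134 × 10⁻³
Ratio (larger/smaller) = 3.29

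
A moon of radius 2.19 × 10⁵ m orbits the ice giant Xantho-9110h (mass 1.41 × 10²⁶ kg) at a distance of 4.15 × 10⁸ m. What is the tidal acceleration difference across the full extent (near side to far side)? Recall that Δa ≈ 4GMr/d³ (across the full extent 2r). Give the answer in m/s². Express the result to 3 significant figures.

Δa = 4GMr/d³
   = 4 × (6.674 × 10⁻¹¹) × (1.41 × 10²⁶) × (2.19 × 10⁵) / (4.15 × 10⁸)³
   = 1.15 × 10⁻⁴ m/s²

1.15 × 10⁻⁴ m/s²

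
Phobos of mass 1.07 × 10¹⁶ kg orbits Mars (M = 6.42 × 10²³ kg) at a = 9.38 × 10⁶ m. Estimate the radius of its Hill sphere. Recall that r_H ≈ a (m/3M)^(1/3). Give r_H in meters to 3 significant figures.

r_H ≈ a (m/3M)^(1/3)
    = (9.38 × 10⁶) × (1.07 × 10¹⁶ / (3 × 6.42 × 10²³))^(1/3)
    = 1.66 × 10⁴ m

1.66 × 10⁴ m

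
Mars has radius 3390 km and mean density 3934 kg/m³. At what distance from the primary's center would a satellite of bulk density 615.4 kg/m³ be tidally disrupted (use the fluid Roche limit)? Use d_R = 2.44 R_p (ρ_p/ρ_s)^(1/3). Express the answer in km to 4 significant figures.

d_R = 2.44 × 3390 km × (3934/615.4)^(1/3)
    = 15350 km

15350 km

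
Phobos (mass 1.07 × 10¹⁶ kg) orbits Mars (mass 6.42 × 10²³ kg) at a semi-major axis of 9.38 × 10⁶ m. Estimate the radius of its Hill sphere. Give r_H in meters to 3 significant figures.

1.66 × 10⁴ m

r_H ≈ a (m/3M)^(1/3)
    = (9.38 × 10⁶) × (1.07 × 10¹⁶ / (3 × 6.42 × 10²³))^(1/3)
    = 1.66 × 10⁴ m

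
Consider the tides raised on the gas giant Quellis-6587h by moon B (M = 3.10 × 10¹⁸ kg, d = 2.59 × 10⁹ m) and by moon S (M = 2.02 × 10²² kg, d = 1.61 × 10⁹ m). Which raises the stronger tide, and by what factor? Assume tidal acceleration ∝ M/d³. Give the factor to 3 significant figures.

Moon S, by a factor of ≈ 27100

The tide-raising term goes as M/d³ (the gradient of a 1/d² field).
Moon B: (3.10 × 10¹⁸) / (2.59 × 10⁹)³ = 1.784 × 10⁻¹⁰
Moon S: (2.02 × 10²²) / (1.61 × 10⁹)³ = 4.840 × 10⁻⁶
Ratio (larger/smaller) = 27100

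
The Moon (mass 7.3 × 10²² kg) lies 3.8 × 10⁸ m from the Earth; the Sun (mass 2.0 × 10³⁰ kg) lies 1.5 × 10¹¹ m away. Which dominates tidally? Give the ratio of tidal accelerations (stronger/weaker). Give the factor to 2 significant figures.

The tide-raising term goes as M/d³ (the gradient of a 1/d² field).
The Moon: (7.3 × 10²²) / (3.8 × 10⁸)³ = 1.330 × 10⁻³
The Sun: (2.0 × 10³⁰) / (1.5 × 10¹¹)³ = 5.926 × 10⁻⁴
Ratio (larger/smaller) = 2.2

The Moon, by a factor of ≈ 2.2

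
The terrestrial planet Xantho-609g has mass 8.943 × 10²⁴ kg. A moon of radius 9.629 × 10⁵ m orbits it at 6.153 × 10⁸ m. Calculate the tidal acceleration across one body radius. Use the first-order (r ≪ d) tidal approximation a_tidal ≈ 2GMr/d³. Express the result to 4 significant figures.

4.934 × 10⁻⁶ m/s²

Δa = 2GMr/d³
   = 2 × (6.674 × 10⁻¹¹) × (8.943 × 10²⁴) × (9.629 × 10⁵) / (6.153 × 10⁸)³
   = 4.934 × 10⁻⁶ m/s²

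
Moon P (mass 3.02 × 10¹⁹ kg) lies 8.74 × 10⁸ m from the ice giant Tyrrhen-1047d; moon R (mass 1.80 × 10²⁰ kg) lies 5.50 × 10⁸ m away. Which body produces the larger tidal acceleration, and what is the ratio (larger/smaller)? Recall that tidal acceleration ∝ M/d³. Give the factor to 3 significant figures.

Moon R, by a factor of ≈ 23.9

Compare M/d³ for the two perturbers:
Moon P: (3.02 × 10¹⁹) / (8.74 × 10⁸)³ = 4.523 × 10⁻⁸
Moon R: (1.80 × 10²⁰) / (5.50 × 10⁸)³ = 1.082 × 10⁻⁶
Ratio (larger/smaller) = 23.9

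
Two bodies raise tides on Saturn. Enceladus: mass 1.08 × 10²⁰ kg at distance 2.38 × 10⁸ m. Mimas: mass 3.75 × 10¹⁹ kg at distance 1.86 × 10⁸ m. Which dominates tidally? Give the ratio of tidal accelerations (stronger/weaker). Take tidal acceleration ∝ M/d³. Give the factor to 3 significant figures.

Enceladus, by a factor of ≈ 1.37

Compare M/d³ for the two perturbers:
Enceladus: (1.08 × 10²⁰) / (2.38 × 10⁸)³ = 8.011 × 10⁻⁶
Mimas: (3.75 × 10¹⁹) / (1.86 × 10⁸)³ = 5.828 × 10⁻⁶
Ratio (larger/smaller) = 1.37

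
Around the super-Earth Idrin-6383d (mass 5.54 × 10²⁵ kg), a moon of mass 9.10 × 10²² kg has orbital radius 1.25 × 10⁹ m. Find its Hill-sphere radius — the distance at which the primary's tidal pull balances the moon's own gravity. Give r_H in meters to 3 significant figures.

1.02 × 10⁸ m

r_H ≈ a (m/3M)^(1/3)
    = (1.25 × 10⁹) × (9.10 × 10²² / (3 × 5.54 × 10²⁵))^(1/3)
    = 1.02 × 10⁸ m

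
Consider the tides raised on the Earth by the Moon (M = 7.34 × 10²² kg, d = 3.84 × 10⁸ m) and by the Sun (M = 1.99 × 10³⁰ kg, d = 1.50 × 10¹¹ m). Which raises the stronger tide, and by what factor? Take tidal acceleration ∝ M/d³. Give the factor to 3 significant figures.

The Moon, by a factor of ≈ 2.20

Compare M/d³ for the two perturbers:
The Moon: (7.34 × 10²²) / (3.84 × 10⁸)³ = 1.296 × 10⁻³
The Sun: (1.99 × 10³⁰) / (1.50 × 10¹¹)³ = 5.896 × 10⁻⁴
Ratio (larger/smaller) = 2.20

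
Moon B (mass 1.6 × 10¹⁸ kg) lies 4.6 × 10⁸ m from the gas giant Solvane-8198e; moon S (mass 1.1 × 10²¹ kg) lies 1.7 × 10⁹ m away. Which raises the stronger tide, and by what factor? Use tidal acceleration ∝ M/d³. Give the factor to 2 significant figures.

The tide-raising term goes as M/d³ (the gradient of a 1/d² field).
Moon B: (1.6 × 10¹⁸) / (4.6 × 10⁸)³ = 1.644 × 10⁻⁸
Moon S: (1.1 × 10²¹) / (1.7 × 10⁹)³ = 2.239 × 10⁻⁷
Ratio (larger/smaller) = 14

Moon S, by a factor of ≈ 14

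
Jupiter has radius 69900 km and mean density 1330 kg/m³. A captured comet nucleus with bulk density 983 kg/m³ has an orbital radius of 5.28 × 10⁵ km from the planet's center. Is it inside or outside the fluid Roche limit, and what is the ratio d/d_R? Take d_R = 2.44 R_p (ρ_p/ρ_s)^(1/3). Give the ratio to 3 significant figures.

d_R = 2.44 × (69900 km) × (1330/983)^(1/3) = 1.886 × 10⁵ km
d/d_R = (5.28 × 10⁵) / (1.886 × 10⁵) = 2.80
Since d/d_R > 1, the body is outside the Roche limit.

outside; d/d_R ≈ 2.80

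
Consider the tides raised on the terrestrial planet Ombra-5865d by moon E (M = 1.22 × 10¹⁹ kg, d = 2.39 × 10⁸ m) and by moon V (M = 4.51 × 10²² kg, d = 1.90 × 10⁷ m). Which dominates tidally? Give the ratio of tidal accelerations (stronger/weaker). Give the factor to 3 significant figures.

Moon V, by a factor of ≈ 7.36 × 10⁶

Tidal stretch scales as M/d³; compute that for each body.
Moon E: (1.22 × 10¹⁹) / (2.39 × 10⁸)³ = 8.936 × 10⁻⁷
Moon V: (4.51 × 10²²) / (1.90 × 10⁷)³ = 6.575
Ratio (larger/smaller) = 7.36 × 10⁶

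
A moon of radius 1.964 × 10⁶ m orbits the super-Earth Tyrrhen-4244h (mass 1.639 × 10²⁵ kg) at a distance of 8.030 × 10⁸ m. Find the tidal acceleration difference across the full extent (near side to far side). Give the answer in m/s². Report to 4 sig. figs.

Differencing GM/(d−r)² and GM/(d+r)² to first order in r/d gives 4GMr/d³.
Δa = 4GMr/d³
   = 4 × (6.674 × 10⁻¹¹) × (1.639 × 10²⁵) × (1.964 × 10⁶) / (8.030 × 10⁸)³
   = 1.660 × 10⁻⁵ m/s²

1.660 × 10⁻⁵ m/s²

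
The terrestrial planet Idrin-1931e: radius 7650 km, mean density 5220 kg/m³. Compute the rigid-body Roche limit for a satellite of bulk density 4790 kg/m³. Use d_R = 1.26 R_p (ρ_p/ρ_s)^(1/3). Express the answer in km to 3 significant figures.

d_R = 1.26 × 7650 km × (5220/4790)^(1/3)
    = 9920 km

9920 km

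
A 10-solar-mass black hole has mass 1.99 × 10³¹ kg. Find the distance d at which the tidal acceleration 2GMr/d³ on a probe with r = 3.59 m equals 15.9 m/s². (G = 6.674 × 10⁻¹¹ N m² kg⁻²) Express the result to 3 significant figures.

8.43 × 10⁶ m

2GMr/d³ = a_tidal  ⇒  d = (2GMr / a_tidal)^(1/3)
d = (2 × 6.674×10⁻¹¹ × (1.99 × 10³¹) × (3.59) / (15.9))^(1/3)
  = 8.43 × 10⁶ m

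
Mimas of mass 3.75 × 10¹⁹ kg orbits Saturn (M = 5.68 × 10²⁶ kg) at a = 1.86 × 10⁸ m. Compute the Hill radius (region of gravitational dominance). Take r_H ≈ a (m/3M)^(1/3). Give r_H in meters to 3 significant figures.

5.21 × 10⁵ m

r_H ≈ a (m/3M)^(1/3)
    = (1.86 × 10⁸) × (3.75 × 10¹⁹ / (3 × 5.68 × 10²⁶))^(1/3)
    = 5.21 × 10⁵ m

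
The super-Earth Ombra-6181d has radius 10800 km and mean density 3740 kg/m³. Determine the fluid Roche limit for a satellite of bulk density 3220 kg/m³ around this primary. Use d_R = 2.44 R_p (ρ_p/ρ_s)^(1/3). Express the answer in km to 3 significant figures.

d_R = 2.44 × 10800 km × (3740/3220)^(1/3)
    = 27700 km

27700 km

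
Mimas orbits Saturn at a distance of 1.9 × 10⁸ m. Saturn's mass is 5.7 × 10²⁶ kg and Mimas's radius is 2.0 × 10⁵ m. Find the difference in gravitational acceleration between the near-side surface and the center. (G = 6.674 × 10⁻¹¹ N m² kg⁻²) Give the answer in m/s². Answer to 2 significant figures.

Δa = 2GMr/d³
   = 2 × (6.674 × 10⁻¹¹) × (5.7 × 10²⁶) × (2.0 × 10⁵) / (1.9 × 10⁸)³
   = 2.2 × 10⁻³ m/s²

2.2 × 10⁻³ m/s²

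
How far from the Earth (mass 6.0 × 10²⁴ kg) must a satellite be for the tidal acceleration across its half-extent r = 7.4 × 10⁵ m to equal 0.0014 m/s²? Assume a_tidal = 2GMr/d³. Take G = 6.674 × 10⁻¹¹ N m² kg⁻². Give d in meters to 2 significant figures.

7.5 × 10⁷ m

2GMr/d³ = a_tidal  ⇒  d = (2GMr / a_tidal)^(1/3)
d = (2 × 6.674×10⁻¹¹ × (6.0 × 10²⁴) × (7.4 × 10⁵) / (0.0014))^(1/3)
  = 7.5 × 10⁷ m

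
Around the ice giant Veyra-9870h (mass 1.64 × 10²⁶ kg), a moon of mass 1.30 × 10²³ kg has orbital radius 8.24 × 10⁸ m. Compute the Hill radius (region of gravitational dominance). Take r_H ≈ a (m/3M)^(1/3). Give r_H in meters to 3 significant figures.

r_H ≈ a (m/3M)^(1/3)
    = (8.24 × 10⁸) × (1.30 × 10²³ / (3 × 1.64 × 10²⁶))^(1/3)
    = 5.29 × 10⁷ m

5.29 × 10⁷ m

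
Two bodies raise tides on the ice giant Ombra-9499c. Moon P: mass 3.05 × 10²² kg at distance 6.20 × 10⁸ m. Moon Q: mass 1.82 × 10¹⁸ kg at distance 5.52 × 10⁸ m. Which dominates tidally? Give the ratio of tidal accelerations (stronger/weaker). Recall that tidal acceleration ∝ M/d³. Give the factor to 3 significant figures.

Moon P, by a factor of ≈ 11800

Compare M/d³ for the two perturbers:
Moon P: (3.05 × 10²²) / (6.20 × 10⁸)³ = 1.280 × 10⁻⁴
Moon Q: (1.82 × 10¹⁸) / (5.52 × 10⁸)³ = 1.082 × 10⁻⁸
Ratio (larger/smaller) = 11800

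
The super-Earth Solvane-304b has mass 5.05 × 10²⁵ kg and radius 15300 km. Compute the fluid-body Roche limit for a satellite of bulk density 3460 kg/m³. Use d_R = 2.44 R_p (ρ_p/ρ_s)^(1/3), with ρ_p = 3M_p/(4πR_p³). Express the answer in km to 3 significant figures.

37000 km

ρ_p = 3M_p/(4πR_p³) = 3 × (5.05 × 10²⁵) / (4π × (1.53 × 10⁷ m)³) = 3370 kg/m³
d_R = 2.44 × 15300 km × (3370/3460)^(1/3)
    = 37000 km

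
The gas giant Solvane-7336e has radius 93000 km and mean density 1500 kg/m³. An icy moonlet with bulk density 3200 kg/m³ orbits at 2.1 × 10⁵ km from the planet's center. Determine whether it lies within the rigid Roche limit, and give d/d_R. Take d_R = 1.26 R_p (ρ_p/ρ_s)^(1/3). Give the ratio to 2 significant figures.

outside; d/d_R ≈ 2.3

d_R = 1.26 × (93000 km) × (1500/3200)^(1/3) = 91030 km
d/d_R = (2.1 × 10⁵) / (91030) = 2.3
Since d/d_R > 1, the body is outside the Roche limit.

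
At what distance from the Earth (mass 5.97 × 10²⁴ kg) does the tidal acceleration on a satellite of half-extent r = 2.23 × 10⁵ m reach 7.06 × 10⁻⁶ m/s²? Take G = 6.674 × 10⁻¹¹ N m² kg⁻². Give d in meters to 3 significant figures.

2.93 × 10⁸ m

2GMr/d³ = a_tidal  ⇒  d = (2GMr / a_tidal)^(1/3)
d = (2 × 6.674×10⁻¹¹ × (5.97 × 10²⁴) × (2.23 × 10⁵) / (7.06 × 10⁻⁶))^(1/3)
  = 2.93 × 10⁸ m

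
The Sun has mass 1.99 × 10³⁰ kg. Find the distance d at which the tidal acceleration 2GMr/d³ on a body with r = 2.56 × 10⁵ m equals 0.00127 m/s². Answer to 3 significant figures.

2GMr/d³ = a_tidal  ⇒  d = (2GMr / a_tidal)^(1/3)
d = (2 × 6.674×10⁻¹¹ × (1.99 × 10³⁰) × (2.56 × 10⁵) / (0.00127))^(1/3)
  = 3.77 × 10⁹ m

3.77 × 10⁹ m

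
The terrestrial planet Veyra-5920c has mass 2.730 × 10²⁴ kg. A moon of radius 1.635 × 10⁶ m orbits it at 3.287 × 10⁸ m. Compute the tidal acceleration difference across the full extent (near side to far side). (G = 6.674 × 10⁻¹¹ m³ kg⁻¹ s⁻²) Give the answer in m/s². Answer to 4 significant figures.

3.355 × 10⁻⁵ m/s²

a_tidal = 4GMr/d³
        = 4 × (6.674 × 10⁻¹¹) × (2.730 × 10²⁴) × (1.635 × 10⁶) / (3.287 × 10⁸)³
        = 3.355 × 10⁻⁵ m/s²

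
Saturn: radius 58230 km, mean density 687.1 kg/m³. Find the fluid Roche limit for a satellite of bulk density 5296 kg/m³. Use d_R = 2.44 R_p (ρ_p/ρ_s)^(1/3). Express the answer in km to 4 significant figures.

71930 km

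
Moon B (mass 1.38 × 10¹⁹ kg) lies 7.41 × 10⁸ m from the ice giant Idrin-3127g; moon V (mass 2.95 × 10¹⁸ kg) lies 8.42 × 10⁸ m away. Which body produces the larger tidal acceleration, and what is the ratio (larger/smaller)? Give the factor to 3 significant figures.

The tide-raising term goes as M/d³ (the gradient of a 1/d² field).
Moon B: (1.38 × 10¹⁹) / (7.41 × 10⁸)³ = 3.392 × 10⁻⁸
Moon V: (2.95 × 10¹⁸) / (8.42 × 10⁸)³ = 4.942 × 10⁻⁹
Ratio (larger/smaller) = 6.86

Moon B, by a factor of ≈ 6.86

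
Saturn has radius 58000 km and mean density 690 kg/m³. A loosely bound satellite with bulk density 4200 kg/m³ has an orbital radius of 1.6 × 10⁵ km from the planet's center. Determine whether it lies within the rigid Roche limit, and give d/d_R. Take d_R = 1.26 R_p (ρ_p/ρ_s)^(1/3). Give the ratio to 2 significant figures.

d_R = 1.26 × (58000 km) × (690/4200)^(1/3) = 40030 km
d/d_R = (1.6 × 10⁵) / (40030) = 4.0
Since d/d_R > 1, the body is outside the Roche limit.

outside; d/d_R ≈ 4.0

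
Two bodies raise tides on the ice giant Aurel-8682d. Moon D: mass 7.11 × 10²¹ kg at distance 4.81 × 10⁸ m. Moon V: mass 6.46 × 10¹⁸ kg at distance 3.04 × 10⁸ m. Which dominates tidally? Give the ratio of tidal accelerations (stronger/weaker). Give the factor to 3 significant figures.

Moon D, by a factor of ≈ 278

Compare M/d³ for the two perturbers:
Moon D: (7.11 × 10²¹) / (4.81 × 10⁸)³ = 6.389 × 10⁻⁵
Moon V: (6.46 × 10¹⁸) / (3.04 × 10⁸)³ = 2.299 × 10⁻⁷
Ratio (larger/smaller) = 278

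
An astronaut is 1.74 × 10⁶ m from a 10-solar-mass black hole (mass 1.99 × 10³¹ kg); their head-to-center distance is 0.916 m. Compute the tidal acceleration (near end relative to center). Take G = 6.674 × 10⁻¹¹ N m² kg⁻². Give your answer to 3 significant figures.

Since r ≪ d, expand the inverse-square field across one radius to get the leading 2GMr/d³ term.
Δg = 2GMr/d³
   = 2 × (6.674 × 10⁻¹¹) × (1.99 × 10³¹) × (0.916) / (1.74 × 10⁶)³
   = 4.62 × 10² m/s²

4.62 × 10² m/s²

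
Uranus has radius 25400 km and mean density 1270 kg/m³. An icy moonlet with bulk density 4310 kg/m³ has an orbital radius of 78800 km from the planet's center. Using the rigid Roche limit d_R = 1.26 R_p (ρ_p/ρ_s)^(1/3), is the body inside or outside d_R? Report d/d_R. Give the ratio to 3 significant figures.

d_R = 1.26 × (25400 km) × (1270/4310)^(1/3) = 21300 km
d/d_R = (78800) / (21300) = 3.70
Since d/d_R > 1, the body is outside the Roche limit.

outside; d/d_R ≈ 3.70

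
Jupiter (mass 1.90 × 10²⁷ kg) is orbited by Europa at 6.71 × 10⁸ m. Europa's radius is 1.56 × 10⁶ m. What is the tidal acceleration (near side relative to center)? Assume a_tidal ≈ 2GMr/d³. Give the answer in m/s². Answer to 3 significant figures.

1.31 × 10⁻³ m/s²

Δa = 2GMr/d³
   = 2 × (6.674 × 10⁻¹¹) × (1.90 × 10²⁷) × (1.56 × 10⁶) / (6.71 × 10⁸)³
   = 1.31 × 10⁻³ m/s²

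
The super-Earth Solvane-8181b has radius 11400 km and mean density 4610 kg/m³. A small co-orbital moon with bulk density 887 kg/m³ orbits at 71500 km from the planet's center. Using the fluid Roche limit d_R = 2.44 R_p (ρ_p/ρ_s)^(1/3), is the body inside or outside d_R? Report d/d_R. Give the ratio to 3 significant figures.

d_R = 2.44 × (11400 km) × (4610/887)^(1/3) = 48180 km
d/d_R = (71500) / (48180) = 1.48
Since d/d_R > 1, the body is outside the Roche limit.

outside; d/d_R ≈ 1.48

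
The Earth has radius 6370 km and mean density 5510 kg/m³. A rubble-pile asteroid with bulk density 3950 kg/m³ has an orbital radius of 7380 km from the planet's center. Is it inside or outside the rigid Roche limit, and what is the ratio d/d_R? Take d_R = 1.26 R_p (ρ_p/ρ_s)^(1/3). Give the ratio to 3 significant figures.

d_R = 1.26 × (6370 km) × (5510/3950)^(1/3) = 8968 km
d/d_R = (7380) / (8968) = 0.823
Since d/d_R < 1, the body is inside the Roche limit.

inside; d/d_R ≈ 0.823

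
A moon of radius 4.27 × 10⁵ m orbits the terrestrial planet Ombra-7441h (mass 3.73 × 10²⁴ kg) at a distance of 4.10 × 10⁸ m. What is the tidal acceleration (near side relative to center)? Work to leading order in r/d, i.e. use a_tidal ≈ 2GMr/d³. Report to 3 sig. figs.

Differencing GM/(d−r)² and GM/d² to first order in r/d gives 2GMr/d³.
Δa = 2GMr/d³
   = 2 × (6.674 × 10⁻¹¹) × (3.73 × 10²⁴) × (4.27 × 10⁵) / (4.10 × 10⁸)³
   = 3.08 × 10⁻⁶ m/s²

3.08 × 10⁻⁶ m/s²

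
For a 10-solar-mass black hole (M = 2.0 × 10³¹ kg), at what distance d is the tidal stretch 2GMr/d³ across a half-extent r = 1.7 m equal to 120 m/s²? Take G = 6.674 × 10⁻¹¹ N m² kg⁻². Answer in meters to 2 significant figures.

3.4 × 10⁶ m

2GMr/d³ = a_tidal  ⇒  d = (2GMr / a_tidal)^(1/3)
d = (2 × 6.674×10⁻¹¹ × (2.0 × 10³¹) × (1.7) / (120))^(1/3)
  = 3.4 × 10⁶ m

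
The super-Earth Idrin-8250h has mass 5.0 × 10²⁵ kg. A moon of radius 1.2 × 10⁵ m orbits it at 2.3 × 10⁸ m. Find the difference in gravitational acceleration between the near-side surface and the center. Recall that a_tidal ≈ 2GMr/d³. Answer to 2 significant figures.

6.6 × 10⁻⁵ m/s²

Differencing GM/(d−r)² and GM/d² to first order in r/d gives 2GMr/d³.
a_tidal = 2GMr/d³
        = 2 × (6.674 × 10⁻¹¹) × (5.0 × 10²⁵) × (1.2 × 10⁵) / (2.3 × 10⁸)³
        = 6.6 × 10⁻⁵ m/s²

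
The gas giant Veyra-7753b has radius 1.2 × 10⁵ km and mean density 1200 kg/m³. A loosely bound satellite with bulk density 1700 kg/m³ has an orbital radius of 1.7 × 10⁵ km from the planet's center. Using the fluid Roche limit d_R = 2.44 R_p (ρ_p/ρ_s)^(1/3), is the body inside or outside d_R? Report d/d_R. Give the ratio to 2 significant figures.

d_R = 2.44 × (1.2 × 10⁵ km) × (1200/1700)^(1/3) = 2.607 × 10⁵ km
d/d_R = (1.7 × 10⁵) / (2.607 × 10⁵) = 0.65
Since d/d_R < 1, the body is inside the Roche limit.

inside; d/d_R ≈ 0.65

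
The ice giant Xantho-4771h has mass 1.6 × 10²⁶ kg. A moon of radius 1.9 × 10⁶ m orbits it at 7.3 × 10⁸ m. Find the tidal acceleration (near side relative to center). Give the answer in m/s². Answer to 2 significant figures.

1.0 × 10⁻⁴ m/s²

Δa = 2GMr/d³
   = 2 × (6.674 × 10⁻¹¹) × (1.6 × 10²⁶) × (1.9 × 10⁶) / (7.3 × 10⁸)³
   = 1.0 × 10⁻⁴ m/s²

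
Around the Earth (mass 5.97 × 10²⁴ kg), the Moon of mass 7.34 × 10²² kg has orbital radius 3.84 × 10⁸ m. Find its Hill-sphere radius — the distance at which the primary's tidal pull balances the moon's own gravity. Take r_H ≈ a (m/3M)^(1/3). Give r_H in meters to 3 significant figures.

6.15 × 10⁷ m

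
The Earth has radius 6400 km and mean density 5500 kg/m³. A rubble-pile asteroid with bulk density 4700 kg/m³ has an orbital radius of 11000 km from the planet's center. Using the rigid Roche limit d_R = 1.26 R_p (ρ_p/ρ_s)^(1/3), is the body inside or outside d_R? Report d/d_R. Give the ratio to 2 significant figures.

outside; d/d_R ≈ 1.3

d_R = 1.26 × (6400 km) × (5500/4700)^(1/3) = 8498 km
d/d_R = (11000) / (8498) = 1.3
Since d/d_R > 1, the body is outside the Roche limit.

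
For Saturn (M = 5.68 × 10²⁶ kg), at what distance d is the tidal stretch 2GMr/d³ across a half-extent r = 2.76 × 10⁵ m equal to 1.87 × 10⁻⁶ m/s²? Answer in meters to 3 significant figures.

2.24 × 10⁹ m

2GMr/d³ = a_tidal  ⇒  d = (2GMr / a_tidal)^(1/3)
d = (2 × 6.674×10⁻¹¹ × (5.68 × 10²⁶) × (2.76 × 10⁵) / (1.87 × 10⁻⁶))^(1/3)
  = 2.24 × 10⁹ m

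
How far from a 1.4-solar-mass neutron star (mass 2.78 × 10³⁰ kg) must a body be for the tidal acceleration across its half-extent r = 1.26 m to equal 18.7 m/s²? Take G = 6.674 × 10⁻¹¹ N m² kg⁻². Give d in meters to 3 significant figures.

2GMr/d³ = a_tidal  ⇒  d = (2GMr / a_tidal)^(1/3)
d = (2 × 6.674×10⁻¹¹ × (2.78 × 10³⁰) × (1.26) / (18.7))^(1/3)
  = 2.92 × 10⁶ m

2.92 × 10⁶ m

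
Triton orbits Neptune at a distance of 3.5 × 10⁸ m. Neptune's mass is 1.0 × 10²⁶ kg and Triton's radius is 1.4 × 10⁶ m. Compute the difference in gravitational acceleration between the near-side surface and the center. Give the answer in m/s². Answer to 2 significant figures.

a_tidal = 2GMr/d³
        = 2 × (6.674 × 10⁻¹¹) × (1.0 × 10²⁶) × (1.4 × 10⁶) / (3.5 × 10⁸)³
        = 4.4 × 10⁻⁴ m/s²

4.4 × 10⁻⁴ m/s²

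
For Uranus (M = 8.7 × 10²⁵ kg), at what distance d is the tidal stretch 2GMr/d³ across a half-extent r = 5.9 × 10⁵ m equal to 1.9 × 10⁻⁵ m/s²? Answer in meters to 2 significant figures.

7.1 × 10⁸ m

2GMr/d³ = a_tidal  ⇒  d = (2GMr / a_tidal)^(1/3)
d = (2 × 6.674×10⁻¹¹ × (8.7 × 10²⁵) × (5.9 × 10⁵) / (1.9 × 10⁻⁵))^(1/3)
  = 7.1 × 10⁸ m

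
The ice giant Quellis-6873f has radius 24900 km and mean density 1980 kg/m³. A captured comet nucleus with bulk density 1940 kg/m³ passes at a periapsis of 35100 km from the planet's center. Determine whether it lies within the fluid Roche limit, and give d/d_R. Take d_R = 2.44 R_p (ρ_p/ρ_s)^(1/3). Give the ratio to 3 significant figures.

d_R = 2.44 × (24900 km) × (1980/1940)^(1/3) = 61170 km
d/d_R = (35100) / (61170) = 0.574
Since d/d_R < 1, the body is inside the Roche limit.

inside; d/d_R ≈ 0.574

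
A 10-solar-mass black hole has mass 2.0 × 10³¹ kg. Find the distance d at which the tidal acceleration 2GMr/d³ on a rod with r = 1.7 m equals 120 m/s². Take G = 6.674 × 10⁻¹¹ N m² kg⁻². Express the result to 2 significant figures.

3.4 × 10⁶ m

2GMr/d³ = a_tidal  ⇒  d = (2GMr / a_tidal)^(1/3)
d = (2 × 6.674×10⁻¹¹ × (2.0 × 10³¹) × (1.7) / (120))^(1/3)
  = 3.4 × 10⁶ m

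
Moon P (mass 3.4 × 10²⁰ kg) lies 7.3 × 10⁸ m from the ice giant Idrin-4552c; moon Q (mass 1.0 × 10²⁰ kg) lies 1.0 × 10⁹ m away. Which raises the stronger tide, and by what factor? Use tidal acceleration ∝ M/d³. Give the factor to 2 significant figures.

Moon P, by a factor of ≈ 8.7

Compare M/d³ for the two perturbers:
Moon P: (3.4 × 10²⁰) / (7.3 × 10⁸)³ = 8.740 × 10⁻⁷
Moon Q: (1.0 × 10²⁰) / (1.0 × 10⁹)³ = 1.000 × 10⁻⁷
Ratio (larger/smaller) = 8.7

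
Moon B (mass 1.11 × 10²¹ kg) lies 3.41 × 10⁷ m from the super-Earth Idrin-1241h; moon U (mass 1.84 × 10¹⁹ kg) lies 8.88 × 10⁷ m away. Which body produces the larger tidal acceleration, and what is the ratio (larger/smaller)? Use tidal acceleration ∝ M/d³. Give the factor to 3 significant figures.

Tidal stretch scales as M/d³; compute that for each body.
Moon B: (1.11 × 10²¹) / (3.41 × 10⁷)³ = 2.799 × 10⁻²
Moon U: (1.84 × 10¹⁹) / (8.88 × 10⁷)³ = 2.628 × 10⁻⁵
Ratio (larger/smaller) = 1070

Moon B, by a factor of ≈ 1070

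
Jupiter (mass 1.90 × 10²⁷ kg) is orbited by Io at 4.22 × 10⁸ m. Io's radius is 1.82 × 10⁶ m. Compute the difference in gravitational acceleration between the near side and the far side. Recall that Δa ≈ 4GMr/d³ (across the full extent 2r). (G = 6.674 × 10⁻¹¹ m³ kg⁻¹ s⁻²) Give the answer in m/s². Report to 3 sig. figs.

a_tidal = 4GMr/d³
        = 4 × (6.674 × 10⁻¹¹) × (1.90 × 10²⁷) × (1.82 × 10⁶) / (4.22 × 10⁸)³
        = 1.23 × 10⁻² m/s²

1.23 × 10⁻² m/s²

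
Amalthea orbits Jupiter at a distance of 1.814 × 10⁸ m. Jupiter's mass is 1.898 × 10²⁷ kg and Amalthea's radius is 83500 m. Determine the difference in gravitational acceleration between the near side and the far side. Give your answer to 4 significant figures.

Δa = 4GMr/d³
   = 4 × (6.674 × 10⁻¹¹) × (1.898 × 10²⁷) × (83500) / (1.814 × 10⁸)³
   = 7.088 × 10⁻³ m/s²

7.088 × 10⁻³ m/s²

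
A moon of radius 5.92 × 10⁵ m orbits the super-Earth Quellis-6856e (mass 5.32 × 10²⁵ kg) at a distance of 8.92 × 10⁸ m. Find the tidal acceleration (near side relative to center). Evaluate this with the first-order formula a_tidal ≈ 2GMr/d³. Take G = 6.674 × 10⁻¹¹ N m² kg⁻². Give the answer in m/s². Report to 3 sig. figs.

5.92 × 10⁻⁶ m/s²

Δg = 2GMr/d³
   = 2 × (6.674 × 10⁻¹¹) × (5.32 × 10²⁵) × (5.92 × 10⁵) / (8.92 × 10⁸)³
   = 5.92 × 10⁻⁶ m/s²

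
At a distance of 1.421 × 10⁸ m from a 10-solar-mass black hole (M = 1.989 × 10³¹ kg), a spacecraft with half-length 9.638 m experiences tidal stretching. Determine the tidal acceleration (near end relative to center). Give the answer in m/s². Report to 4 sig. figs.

Δa = 2GMr/d³
   = 2 × (6.674 × 10⁻¹¹) × (1.989 × 10³¹) × (9.638) / (1.421 × 10⁸)³
   = 8.918 × 10⁻³ m/s²

8.918 × 10⁻³ m/s²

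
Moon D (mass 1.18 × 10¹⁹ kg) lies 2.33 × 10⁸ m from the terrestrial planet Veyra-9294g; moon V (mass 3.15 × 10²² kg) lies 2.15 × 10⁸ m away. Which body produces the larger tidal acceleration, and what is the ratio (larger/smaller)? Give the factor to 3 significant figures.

Moon V, by a factor of ≈ 3400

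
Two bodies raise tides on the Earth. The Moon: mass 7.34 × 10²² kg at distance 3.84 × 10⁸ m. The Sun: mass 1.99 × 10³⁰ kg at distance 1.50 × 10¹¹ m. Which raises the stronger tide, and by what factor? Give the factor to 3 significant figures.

Tidal stretch scales as M/d³; compute that for each body.
The Moon: (7.34 × 10²²) / (3.84 × 10⁸)³ = 1.296 × 10⁻³
The Sun: (1.99 × 10³⁰) / (1.50 × 10¹¹)³ = 5.896 × 10⁻⁴
Ratio (larger/smaller) = 2.20

The Moon, by a factor of ≈ 2.20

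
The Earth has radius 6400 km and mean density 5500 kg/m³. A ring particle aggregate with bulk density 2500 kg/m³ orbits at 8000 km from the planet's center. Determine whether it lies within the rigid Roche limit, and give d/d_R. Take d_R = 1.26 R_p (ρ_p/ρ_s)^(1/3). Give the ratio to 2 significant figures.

inside; d/d_R ≈ 0.76

d_R = 1.26 × (6400 km) × (5500/2500)^(1/3) = 10490 km
d/d_R = (8000) / (10490) = 0.76
Since d/d_R < 1, the body is inside the Roche limit.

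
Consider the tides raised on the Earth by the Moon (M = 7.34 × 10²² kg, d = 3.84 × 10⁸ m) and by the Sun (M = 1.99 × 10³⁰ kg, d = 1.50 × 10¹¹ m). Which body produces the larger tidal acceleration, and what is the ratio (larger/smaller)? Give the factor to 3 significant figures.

The Moon, by a factor of ≈ 2.20

Tidal stretch scales as M/d³; compute that for each body.
The Moon: (7.34 × 10²²) / (3.84 × 10⁸)³ = 1.296 × 10⁻³
The Sun: (1.99 × 10³⁰) / (1.50 × 10¹¹)³ = 5.896 × 10⁻⁴
Ratio (larger/smaller) = 2.20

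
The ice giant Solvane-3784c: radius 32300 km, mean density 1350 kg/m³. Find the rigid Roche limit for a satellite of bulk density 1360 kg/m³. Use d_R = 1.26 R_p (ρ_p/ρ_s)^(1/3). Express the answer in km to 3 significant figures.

40600 km

d_R = 1.26 × 32300 km × (1350/1360)^(1/3)
    = 40600 km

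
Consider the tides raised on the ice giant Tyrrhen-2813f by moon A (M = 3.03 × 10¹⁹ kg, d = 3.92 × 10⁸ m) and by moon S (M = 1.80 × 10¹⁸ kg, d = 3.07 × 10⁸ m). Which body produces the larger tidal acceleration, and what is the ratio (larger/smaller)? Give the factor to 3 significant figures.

Tidal acceleration ∝ M/d³, so compare M/d³ for each.
Moon A: (3.03 × 10¹⁹) / (3.92 × 10⁸)³ = 5.030 × 10⁻⁷
Moon S: (1.80 × 10¹⁸) / (3.07 × 10⁸)³ = 6.221 × 10⁻⁸
Ratio (larger/smaller) = 8.09

Moon A, by a factor of ≈ 8.09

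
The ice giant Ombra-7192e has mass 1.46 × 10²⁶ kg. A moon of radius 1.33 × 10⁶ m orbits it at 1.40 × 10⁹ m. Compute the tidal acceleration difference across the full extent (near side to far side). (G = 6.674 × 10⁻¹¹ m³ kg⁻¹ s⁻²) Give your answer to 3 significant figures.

Near-to-far spans 2r, so the tidal difference is twice the near-to-center value: 4GMr/d³.
Δa = 4GMr/d³
   = 4 × (6.674 × 10⁻¹¹) × (1.46 × 10²⁶) × (1.33 × 10⁶) / (1.40 × 10⁹)³
   = 1.89 × 10⁻⁵ m/s²

1.89 × 10⁻⁵ m/s²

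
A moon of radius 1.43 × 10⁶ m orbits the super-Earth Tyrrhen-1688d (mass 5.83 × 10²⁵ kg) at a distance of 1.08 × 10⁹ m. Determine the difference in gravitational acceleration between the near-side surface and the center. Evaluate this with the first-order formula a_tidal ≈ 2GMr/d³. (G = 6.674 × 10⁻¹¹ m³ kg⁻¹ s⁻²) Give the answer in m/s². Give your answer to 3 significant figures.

8.83 × 10⁻⁶ m/s²

Δa = 2GMr/d³
   = 2 × (6.674 × 10⁻¹¹) × (5.83 × 10²⁵) × (1.43 × 10⁶) / (1.08 × 10⁹)³
   = 8.83 × 10⁻⁶ m/s²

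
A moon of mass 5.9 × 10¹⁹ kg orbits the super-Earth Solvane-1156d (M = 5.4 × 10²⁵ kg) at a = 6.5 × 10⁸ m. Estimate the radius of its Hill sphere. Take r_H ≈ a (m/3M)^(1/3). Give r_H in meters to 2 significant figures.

4.6 × 10⁶ m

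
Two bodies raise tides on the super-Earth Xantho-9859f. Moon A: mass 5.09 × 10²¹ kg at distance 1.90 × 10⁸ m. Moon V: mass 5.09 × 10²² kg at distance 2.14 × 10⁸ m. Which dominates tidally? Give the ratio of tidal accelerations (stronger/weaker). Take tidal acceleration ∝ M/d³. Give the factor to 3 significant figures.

Moon V, by a factor of ≈ 7.00

Tidal acceleration ∝ M/d³, so compare M/d³ for each.
Moon A: (5.09 × 10²¹) / (1.90 × 10⁸)³ = 7.421 × 10⁻⁴
Moon V: (5.09 × 10²²) / (2.14 × 10⁸)³ = 5.194 × 10⁻³
Ratio (larger/smaller) = 7.00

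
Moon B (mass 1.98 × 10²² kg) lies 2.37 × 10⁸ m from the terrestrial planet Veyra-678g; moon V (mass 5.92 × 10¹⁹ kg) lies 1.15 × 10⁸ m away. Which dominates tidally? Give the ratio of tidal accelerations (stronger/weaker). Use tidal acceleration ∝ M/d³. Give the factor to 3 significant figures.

Moon B, by a factor of ≈ 38.2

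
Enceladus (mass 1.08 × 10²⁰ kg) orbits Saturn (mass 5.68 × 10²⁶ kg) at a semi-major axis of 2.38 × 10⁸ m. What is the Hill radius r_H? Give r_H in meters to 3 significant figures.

9.49 × 10⁵ m

r_H ≈ a (m/3M)^(1/3)
    = (2.38 × 10⁸) × (1.08 × 10²⁰ / (3 × 5.68 × 10²⁶))^(1/3)
    = 9.49 × 10⁵ m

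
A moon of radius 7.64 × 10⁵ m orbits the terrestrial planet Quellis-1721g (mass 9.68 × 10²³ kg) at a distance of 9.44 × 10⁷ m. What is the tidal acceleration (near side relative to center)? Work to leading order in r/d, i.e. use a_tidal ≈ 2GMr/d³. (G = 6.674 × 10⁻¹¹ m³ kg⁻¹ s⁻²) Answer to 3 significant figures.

1.17 × 10⁻⁴ m/s²

Δa = 2GMr/d³
   = 2 × (6.674 × 10⁻¹¹) × (9.68 × 10²³) × (7.64 × 10⁵) / (9.44 × 10⁷)³
   = 1.17 × 10⁻⁴ m/s²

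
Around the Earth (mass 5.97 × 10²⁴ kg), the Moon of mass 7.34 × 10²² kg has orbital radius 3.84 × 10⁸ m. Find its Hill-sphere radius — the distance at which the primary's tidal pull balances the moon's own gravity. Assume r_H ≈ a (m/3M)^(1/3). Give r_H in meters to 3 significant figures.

r_H ≈ a (m/3M)^(1/3)
    = (3.84 × 10⁸) × (7.34 × 10²² / (3 × 5.97 × 10²⁴))^(1/3)
    = 6.15 × 10⁷ m

6.15 × 10⁷ m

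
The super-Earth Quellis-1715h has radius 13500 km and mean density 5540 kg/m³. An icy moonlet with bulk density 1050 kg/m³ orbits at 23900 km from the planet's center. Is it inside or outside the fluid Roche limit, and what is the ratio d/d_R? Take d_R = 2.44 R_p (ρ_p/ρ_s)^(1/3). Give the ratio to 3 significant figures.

inside; d/d_R ≈ 0.417

d_R = 2.44 × (13500 km) × (5540/1050)^(1/3) = 57350 km
d/d_R = (23900) / (57350) = 0.417
Since d/d_R < 1, the body is inside the Roche limit.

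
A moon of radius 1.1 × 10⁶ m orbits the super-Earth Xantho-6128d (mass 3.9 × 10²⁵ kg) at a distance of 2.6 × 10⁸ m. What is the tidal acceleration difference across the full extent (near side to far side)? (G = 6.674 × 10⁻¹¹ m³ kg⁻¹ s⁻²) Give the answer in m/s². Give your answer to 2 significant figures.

6.5 × 10⁻⁴ m/s²

The field gradient is 2GM/d³; across the full diameter 2r the difference is 4GMr/d³.
a_tidal = 4GMr/d³
        = 4 × (6.674 × 10⁻¹¹) × (3.9 × 10²⁵) × (1.1 × 10⁶) / (2.6 × 10⁸)³
        = 6.5 × 10⁻⁴ m/s²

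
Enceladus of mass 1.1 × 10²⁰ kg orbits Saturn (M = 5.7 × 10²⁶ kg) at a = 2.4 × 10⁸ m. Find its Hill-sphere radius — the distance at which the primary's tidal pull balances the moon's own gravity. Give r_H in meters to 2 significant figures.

9.6 × 10⁵ m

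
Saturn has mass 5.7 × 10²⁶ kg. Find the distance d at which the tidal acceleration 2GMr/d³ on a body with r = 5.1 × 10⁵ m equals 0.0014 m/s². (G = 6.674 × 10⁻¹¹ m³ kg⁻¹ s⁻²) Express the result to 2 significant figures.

2GMr/d³ = a_tidal  ⇒  d = (2GMr / a_tidal)^(1/3)
d = (2 × 6.674×10⁻¹¹ × (5.7 × 10²⁶) × (5.1 × 10⁵) / (0.0014))^(1/3)
  = 3.0 × 10⁸ m

3.0 × 10⁸ m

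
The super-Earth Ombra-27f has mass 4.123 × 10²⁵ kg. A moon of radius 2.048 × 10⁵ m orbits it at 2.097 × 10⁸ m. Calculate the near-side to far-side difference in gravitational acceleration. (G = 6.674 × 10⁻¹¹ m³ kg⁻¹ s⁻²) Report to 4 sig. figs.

Differencing GM/(d−r)² and GM/(d+r)² to first order in r/d gives 4GMr/d³.
Δa = 4GMr/d³
   = 4 × (6.674 × 10⁻¹¹) × (4.123 × 10²⁵) × (2.048 × 10⁵) / (2.097 × 10⁸)³
   = 2.445 × 10⁻⁴ m/s²

2.445 × 10⁻⁴ m/s²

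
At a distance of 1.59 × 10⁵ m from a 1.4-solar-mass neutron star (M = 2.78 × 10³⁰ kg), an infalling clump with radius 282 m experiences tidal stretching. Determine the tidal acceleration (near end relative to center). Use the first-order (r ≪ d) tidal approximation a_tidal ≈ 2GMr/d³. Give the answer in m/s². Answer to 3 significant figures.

2.60 × 10⁷ m/s²

a_tidal = 2GMr/d³
        = 2 × (6.674 × 10⁻¹¹) × (2.78 × 10³⁰) × (282) / (1.59 × 10⁵)³
        = 2.60 × 10⁷ m/s²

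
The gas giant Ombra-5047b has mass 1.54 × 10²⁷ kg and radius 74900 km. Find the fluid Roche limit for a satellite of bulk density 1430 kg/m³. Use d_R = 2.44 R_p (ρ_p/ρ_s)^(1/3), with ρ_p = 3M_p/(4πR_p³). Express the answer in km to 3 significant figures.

1.55 × 10⁵ km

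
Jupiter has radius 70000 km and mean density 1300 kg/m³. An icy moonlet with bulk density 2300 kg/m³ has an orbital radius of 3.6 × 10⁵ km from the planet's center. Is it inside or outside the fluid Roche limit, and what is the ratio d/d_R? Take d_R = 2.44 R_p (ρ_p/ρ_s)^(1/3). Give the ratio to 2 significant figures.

outside; d/d_R ≈ 2.5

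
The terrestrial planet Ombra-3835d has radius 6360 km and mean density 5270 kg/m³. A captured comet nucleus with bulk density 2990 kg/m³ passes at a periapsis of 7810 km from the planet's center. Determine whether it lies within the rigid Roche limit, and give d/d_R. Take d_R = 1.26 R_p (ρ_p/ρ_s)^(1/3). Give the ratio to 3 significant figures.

d_R = 1.26 × (6360 km) × (5270/2990)^(1/3) = 9680 km
d/d_R = (7810) / (9680) = 0.807
Since d/d_R < 1, the body is inside the Roche limit.

inside; d/d_R ≈ 0.807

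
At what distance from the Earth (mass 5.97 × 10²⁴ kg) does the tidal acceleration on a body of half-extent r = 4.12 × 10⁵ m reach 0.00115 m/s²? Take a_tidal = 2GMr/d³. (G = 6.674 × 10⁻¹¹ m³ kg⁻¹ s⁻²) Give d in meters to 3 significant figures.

6.58 × 10⁷ m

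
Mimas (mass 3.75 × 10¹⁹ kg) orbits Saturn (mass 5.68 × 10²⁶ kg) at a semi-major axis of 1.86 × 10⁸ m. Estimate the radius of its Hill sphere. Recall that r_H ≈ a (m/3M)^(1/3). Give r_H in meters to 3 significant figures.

r_H ≈ a (m/3M)^(1/3)
    = (1.86 × 10⁸) × (3.75 × 10¹⁹ / (3 × 5.68 × 10²⁶))^(1/3)
    = 5.21 × 10⁵ m

5.21 × 10⁵ m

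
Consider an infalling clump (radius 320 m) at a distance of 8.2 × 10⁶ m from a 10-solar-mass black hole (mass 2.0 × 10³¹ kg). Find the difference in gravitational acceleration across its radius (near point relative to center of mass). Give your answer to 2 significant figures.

1.5 × 10³ m/s²

Δa = 2GMr/d³
   = 2 × (6.674 × 10⁻¹¹) × (2.0 × 10³¹) × (320) / (8.2 × 10⁶)³
   = 1.5 × 10³ m/s²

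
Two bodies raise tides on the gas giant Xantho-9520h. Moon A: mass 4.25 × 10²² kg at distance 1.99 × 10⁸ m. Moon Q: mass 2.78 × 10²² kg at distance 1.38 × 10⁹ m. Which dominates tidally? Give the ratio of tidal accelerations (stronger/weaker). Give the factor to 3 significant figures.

Tidal acceleration ∝ M/d³, so compare M/d³ for each.
Moon A: (4.25 × 10²²) / (1.99 × 10⁸)³ = 5.393 × 10⁻³
Moon Q: (2.78 × 10²²) / (1.38 × 10⁹)³ = 1.058 × 10⁻⁵
Ratio (larger/smaller) = 510

Moon A, by a factor of ≈ 510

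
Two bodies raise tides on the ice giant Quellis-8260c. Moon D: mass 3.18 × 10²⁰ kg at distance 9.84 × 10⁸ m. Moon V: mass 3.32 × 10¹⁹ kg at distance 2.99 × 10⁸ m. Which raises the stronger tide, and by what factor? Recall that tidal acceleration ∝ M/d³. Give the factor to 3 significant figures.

Moon V, by a factor of ≈ 3.72

The tide-raising term goes as M/d³ (the gradient of a 1/d² field).
Moon D: (3.18 × 10²⁰) / (9.84 × 10⁸)³ = 3.338 × 10⁻⁷
Moon V: (3.32 × 10¹⁹) / (2.99 × 10⁸)³ = 1.242 × 10⁻⁶
Ratio (larger/smaller) = 3.72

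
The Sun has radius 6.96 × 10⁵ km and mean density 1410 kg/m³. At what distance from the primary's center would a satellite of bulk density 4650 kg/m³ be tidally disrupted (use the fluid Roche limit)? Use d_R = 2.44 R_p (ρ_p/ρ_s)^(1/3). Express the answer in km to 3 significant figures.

1.14 × 10⁶ km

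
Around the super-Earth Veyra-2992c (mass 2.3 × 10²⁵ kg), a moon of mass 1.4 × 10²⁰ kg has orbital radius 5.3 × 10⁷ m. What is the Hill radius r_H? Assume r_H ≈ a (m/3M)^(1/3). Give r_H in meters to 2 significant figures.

6.7 × 10⁵ m

r_H ≈ a (m/3M)^(1/3)
    = (5.3 × 10⁷) × (1.4 × 10²⁰ / (3 × 2.3 × 10²⁵))^(1/3)
    = 6.7 × 10⁵ m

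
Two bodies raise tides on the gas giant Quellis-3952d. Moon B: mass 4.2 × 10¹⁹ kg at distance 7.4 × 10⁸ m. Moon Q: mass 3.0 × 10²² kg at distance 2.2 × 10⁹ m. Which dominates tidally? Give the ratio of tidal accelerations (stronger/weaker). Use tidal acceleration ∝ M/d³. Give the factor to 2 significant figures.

Moon Q, by a factor of ≈ 27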